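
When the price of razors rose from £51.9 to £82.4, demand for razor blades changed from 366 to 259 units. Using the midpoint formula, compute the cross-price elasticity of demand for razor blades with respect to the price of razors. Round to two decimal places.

ΔQ_x = 259 − 366 = -107; ΔP_y = 82.4 − 51.9 = 30.5.
Midpoints: P̄_y = 67.15, Q̄_x = 312.5.
ε_xy = (ΔQ_x/ΔP_y)(P̄_y/Q̄_x) = (-107/30.5)(67.15/312.5).
ε_xy < 0, so the goods are complements.

-0.75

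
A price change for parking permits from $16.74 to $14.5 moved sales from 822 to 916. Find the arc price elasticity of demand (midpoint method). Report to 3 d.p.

ΔQ = 916 − 822 = 94; ΔP = 14.5 − 16.74 = -2.24.
Midpoints: P̄ = 15.62, Q̄ = 869.0.
ε = (ΔQ/ΔP)(P̄/Q̄) = (94/-2.24)(15.62/869.0).

-0.754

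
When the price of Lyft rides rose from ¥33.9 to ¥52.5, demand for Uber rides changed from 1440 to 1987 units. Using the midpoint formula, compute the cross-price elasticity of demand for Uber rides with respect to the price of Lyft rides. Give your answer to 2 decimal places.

ΔQ_x = 1987 − 1440 = 547; ΔP_y = 52.5 − 33.9 = 18.6.
Midpoints: P̄_y = 43.20, Q̄_x = 1713.5.
ε_xy = (ΔQ_x/ΔP_y)(P̄_y/Q̄_x) = (547/18.6)(43.20/1713.5).

0.74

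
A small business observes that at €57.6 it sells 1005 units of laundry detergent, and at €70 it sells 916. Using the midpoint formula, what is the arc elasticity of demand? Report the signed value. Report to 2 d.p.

-0.48

ΔQ = 916 − 1005 = -89; ΔP = 70 − 57.6 = 12.4.
Midpoints: P̄ = 63.80, Q̄ = 960.5.
ε = (ΔQ/ΔP)(P̄/Q̄) = (-89/12.4)(63.80/960.5).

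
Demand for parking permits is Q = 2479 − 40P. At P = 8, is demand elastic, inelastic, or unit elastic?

Q = 2159, dQ/dP = -40.
ε = (dQ/dP)(P/Q) ≈ -0.148.
|ε| = 0.15 < 1.

inelastic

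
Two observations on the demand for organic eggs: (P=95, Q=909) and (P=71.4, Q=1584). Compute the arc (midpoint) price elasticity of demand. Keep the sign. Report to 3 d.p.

-1.909

ΔQ = 1584 − 909 = 675; ΔP = 71.4 − 95 = -23.6.
Midpoints: P̄ = 83.20, Q̄ = 1246.5.
ε = (ΔQ/ΔP)(P̄/Q̄) = (675/-23.6)(83.20/1246.5).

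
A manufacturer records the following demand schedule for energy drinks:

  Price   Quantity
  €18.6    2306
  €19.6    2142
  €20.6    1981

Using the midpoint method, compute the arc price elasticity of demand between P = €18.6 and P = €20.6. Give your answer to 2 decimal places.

-1.49

At P = 18.6, Q = 2306; at P = 20.6, Q = 1981.
ΔQ = -325, ΔP = 2.0. Midpoints: P̄ = 19.60, Q̄ = 2143.5.
ε = (ΔQ/ΔP)(P̄/Q̄) = (-325/2.0)(19.60/2143.5).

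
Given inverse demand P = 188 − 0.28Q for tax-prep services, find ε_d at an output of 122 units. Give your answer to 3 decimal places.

At Q = 122, P = 188 − 0.28(122) = 153.84.
dP/dQ = −0.28, so dQ/dP = 1/(−0.28) = -3.571.
ε = (dQ/dP)(P/Q) = (-3.571)(153.84/122).

-4.504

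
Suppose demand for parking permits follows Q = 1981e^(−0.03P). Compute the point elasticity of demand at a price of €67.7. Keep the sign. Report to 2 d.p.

At P = 67.7, Q = 259.916.
dQ/dP = −0.03·1981e^(−0.03P) = −0.03Q = -7.797.
ε = (dQ/dP)(P/Q) = (-7.797)(67.7/259.916).
|ε| > 1, so demand is elastic at this price.

-2.03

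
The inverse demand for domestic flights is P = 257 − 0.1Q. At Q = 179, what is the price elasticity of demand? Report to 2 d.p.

At Q = 179, P = 257 − 0.1(179) = 239.10.
dP/dQ = −0.1, so dQ/dP = 1/(−0.1) = -10.000.
ε = (dQ/dP)(P/Q) = (-10.000)(239.10/179).

-13.36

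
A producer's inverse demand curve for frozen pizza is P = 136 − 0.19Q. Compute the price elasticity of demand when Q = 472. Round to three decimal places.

At Q = 472, P = 136 − 0.19(472) = 46.32.
dP/dQ = −0.19, so dQ/dP = 1/(−0.19) = -5.263.
ε = (dQ/dP)(P/Q) = (-5.263)(46.32/472).

-0.517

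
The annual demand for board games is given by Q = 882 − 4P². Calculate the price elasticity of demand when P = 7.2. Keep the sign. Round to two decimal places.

At P = 7.2, Q = 674.640.
dQ/dP = −8P = -57.600.
ε = (dQ/dP)(P/Q) = (-57.600)(7.2/674.640).

-0.61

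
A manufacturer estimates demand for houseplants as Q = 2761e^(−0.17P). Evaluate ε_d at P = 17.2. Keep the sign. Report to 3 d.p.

-2.924

At P = 17.2, Q = 148.316.
dQ/dP = −0.17·2761e^(−0.17P) = −0.17Q = -25.214.
ε = (dQ/dP)(P/Q) = (-25.214)(17.2/148.316).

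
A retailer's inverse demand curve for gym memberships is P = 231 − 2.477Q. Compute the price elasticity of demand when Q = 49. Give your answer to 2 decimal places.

At Q = 49, P = 231 − 2.477(49) = 109.63.
dP/dQ = −2.477, so dQ/dP = 1/(−2.477) = -0.404.
ε = (dQ/dP)(P/Q) = (-0.404)(109.63/49).

-0.90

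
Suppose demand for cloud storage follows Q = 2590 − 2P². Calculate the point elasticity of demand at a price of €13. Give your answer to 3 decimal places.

-0.300

At P = 13, Q = 2252.
dQ/dP = −4P = -52.
ε = (dQ/dP)(P/Q) = (-52)(13/2252).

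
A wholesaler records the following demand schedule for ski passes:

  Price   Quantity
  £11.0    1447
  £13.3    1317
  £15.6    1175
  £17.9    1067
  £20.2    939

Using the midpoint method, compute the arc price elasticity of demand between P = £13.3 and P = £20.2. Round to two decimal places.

-0.81

At P = 13.3, Q = 1317; at P = 20.2, Q = 939.
ΔQ = -378, ΔP = 6.9. Midpoints: P̄ = 16.75, Q̄ = 1128.0.
ε = (ΔQ/ΔP)(P̄/Q̄) = (-378/6.9)(16.75/1128.0).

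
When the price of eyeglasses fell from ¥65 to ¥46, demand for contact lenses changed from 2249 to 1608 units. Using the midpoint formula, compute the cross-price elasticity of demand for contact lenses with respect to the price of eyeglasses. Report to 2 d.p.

0.97

ΔQ_x = 1608 − 2249 = -641; ΔP_y = 46 − 65 = -19.
Midpoints: P̄_y = 55.50, Q̄_x = 1928.5.
ε_xy = (ΔQ_x/ΔP_y)(P̄_y/Q̄_x) = (-641/-19)(55.50/1928.5).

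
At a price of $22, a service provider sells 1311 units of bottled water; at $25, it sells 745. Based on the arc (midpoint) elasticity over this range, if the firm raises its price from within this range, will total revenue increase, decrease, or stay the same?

decrease

Arc ε = (-566/3)(23.50/1028.0) ≈ -4.313.
|ε| = 4.31 > 1, so demand is elastic. A price rise therefore reduces total revenue.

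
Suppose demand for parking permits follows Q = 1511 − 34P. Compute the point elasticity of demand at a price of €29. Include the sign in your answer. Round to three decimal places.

At P = 29, Q = 525.
dQ/dP = −34.
ε = (dQ/dP)(P/Q) = (-34)(29/525).
|ε| > 1, so demand is elastic at this price.

-1.878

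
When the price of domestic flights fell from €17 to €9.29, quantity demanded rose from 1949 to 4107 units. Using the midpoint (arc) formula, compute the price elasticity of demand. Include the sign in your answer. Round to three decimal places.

-1.215

ΔQ = 4107 − 1949 = 2158; ΔP = 9.29 − 17 = -7.71.
Midpoints: P̄ = 13.14, Q̄ = 3028.0.
ε = (ΔQ/ΔP)(P̄/Q̄) = (2158/-7.71)(13.14/3028.0).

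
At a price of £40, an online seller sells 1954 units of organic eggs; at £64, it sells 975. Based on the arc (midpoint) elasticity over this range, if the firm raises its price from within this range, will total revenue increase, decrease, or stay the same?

Arc ε = (-979/24)(52.00/1464.5) ≈ -1.448.
|ε| = 1.45 > 1, so demand is elastic. A price rise therefore reduces total revenue.

decrease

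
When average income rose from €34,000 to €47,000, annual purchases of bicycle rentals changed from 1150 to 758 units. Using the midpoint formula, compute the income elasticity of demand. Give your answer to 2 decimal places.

-1.28

ΔQ = -392, ΔI = 13000. Midpoints: Ī = 40,500, Q̄ = 954.0.
ε_I = (ΔQ/ΔI)(Ī/Q̄) = (-392/13000)(40500/954.0).
ε_I < 0, so the good is inferior.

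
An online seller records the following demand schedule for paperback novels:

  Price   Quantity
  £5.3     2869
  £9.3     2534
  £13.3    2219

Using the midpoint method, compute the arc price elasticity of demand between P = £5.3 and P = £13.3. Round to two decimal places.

At P = 5.3, Q = 2869; at P = 13.3, Q = 2219.
ΔQ = -650, ΔP = 8.0. Midpoints: P̄ = 9.30, Q̄ = 2544.0.
ε = (ΔQ/ΔP)(P̄/Q̄) = (-650/8.0)(9.30/2544.0).

-0.30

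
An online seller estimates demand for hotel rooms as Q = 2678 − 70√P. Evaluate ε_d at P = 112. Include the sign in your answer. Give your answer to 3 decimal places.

At P = 112, Q = 1937.190.
dQ/dP = −70/(2√P) = -3.307.
ε = (dQ/dP)(P/Q) = (-3.307)(112/1937.190).

-0.191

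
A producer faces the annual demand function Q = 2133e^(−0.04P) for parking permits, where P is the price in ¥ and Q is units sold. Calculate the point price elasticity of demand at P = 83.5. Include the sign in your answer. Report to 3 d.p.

At P = 83.5, Q = 75.587.
dQ/dP = −0.04·2133e^(−0.04P) = −0.04Q = -3.023.
ε = (dQ/dP)(P/Q) = (-3.023)(83.5/75.587).

-3.340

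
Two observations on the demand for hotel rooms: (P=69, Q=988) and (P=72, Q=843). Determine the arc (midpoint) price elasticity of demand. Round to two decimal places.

ΔQ = 843 − 988 = -145; ΔP = 72 − 69 = 3.
Midpoints: P̄ = 70.50, Q̄ = 915.5.
ε = (ΔQ/ΔP)(P̄/Q̄) = (-145/3)(70.50/915.5).

-3.72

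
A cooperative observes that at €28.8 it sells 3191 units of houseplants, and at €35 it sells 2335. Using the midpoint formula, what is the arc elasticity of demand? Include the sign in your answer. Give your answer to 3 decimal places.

ΔQ = 2335 − 3191 = -856; ΔP = 35 − 28.8 = 6.2.
Midpoints: P̄ = 31.90, Q̄ = 2763.0.
ε = (ΔQ/ΔP)(P̄/Q̄) = (-856/6.2)(31.90/2763.0).

-1.594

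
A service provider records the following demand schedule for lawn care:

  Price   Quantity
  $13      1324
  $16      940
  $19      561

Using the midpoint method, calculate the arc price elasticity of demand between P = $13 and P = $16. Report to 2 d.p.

-1.64

At P = 13, Q = 1324; at P = 16, Q = 940.
ΔQ = -384, ΔP = 3. Midpoints: P̄ = 14.50, Q̄ = 1132.0.
ε = (ΔQ/ΔP)(P̄/Q̄) = (-384/3)(14.50/1132.0).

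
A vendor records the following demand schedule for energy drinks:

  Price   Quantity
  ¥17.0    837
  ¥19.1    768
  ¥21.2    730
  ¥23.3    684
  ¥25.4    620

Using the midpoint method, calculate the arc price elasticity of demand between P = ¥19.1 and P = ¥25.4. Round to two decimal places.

-0.75

At P = 19.1, Q = 768; at P = 25.4, Q = 620.
ΔQ = -148, ΔP = 6.3. Midpoints: P̄ = 22.25, Q̄ = 694.0.
ε = (ΔQ/ΔP)(P̄/Q̄) = (-148/6.3)(22.25/694.0).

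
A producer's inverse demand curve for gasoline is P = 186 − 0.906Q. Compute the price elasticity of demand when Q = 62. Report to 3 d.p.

-2.311

At Q = 62, P = 186 − 0.906(62) = 129.83.
dP/dQ = −0.906, so dQ/dP = 1/(−0.906) = -1.104.
ε = (dQ/dP)(P/Q) = (-1.104)(129.83/62).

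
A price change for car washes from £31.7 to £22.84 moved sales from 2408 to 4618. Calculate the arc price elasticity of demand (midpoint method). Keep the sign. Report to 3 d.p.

ΔQ = 4618 − 2408 = 2210; ΔP = 22.84 − 31.7 = -8.86.
Midpoints: P̄ = 27.27, Q̄ = 3513.0.
ε = (ΔQ/ΔP)(P̄/Q̄) = (2210/-8.86)(27.27/3513.0).

-1.936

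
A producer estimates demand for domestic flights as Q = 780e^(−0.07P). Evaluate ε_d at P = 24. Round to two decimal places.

At P = 24, Q = 145.372.
dQ/dP = −0.07·780e^(−0.07P) = −0.07Q = -10.176.
ε = (dQ/dP)(P/Q) = (-10.176)(24/145.372).
|ε| > 1, so demand is elastic at this price.

-1.68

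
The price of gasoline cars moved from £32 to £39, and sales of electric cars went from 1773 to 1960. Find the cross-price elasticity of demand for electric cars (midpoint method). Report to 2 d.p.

ΔQ_x = 1960 − 1773 = 187; ΔP_y = 39 − 32 = 7.
Midpoints: P̄_y = 35.50, Q̄_x = 1866.5.
ε_xy = (ΔQ_x/ΔP_y)(P̄_y/Q̄_x) = (187/7)(35.50/1866.5).

0.51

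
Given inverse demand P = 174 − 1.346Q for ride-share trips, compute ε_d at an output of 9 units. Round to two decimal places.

At Q = 9, P = 174 − 1.346(9) = 161.89.
dP/dQ = −1.346, so dQ/dP = 1/(−1.346) = -0.743.
ε = (dQ/dP)(P/Q) = (-0.743)(161.89/9).

-13.36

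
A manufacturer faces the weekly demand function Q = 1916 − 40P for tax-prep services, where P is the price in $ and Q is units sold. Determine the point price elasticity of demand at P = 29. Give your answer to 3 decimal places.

-1.534

At P = 29, Q = 756.
dQ/dP = −40.
ε = (dQ/dP)(P/Q) = (-40)(29/756).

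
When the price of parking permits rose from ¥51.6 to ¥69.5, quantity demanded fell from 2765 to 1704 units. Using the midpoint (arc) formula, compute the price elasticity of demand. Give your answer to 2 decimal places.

ΔQ = 1704 − 2765 = -1061; ΔP = 69.5 − 51.6 = 17.9.
Midpoints: P̄ = 60.55, Q̄ = 2234.5.
ε = (ΔQ/ΔP)(P̄/Q̄) = (-1061/17.9)(60.55/2234.5).

-1.61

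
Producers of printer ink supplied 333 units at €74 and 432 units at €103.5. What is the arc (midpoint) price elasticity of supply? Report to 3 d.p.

0.779

ΔQ = 432 − 333 = 99; ΔP = 103.5 − 74 = 29.5.
Midpoints: P̄ = 88.75, Q̄ = 382.5.
ε_s = (ΔQ/ΔP)(P̄/Q̄) = (99/29.5)(88.75/382.5).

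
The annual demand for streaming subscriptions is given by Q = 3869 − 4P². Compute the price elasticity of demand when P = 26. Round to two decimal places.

-4.64

At P = 26, Q = 1165.
dQ/dP = −8P = -208.
ε = (dQ/dP)(P/Q) = (-208)(26/1165).
|ε| > 1, so demand is elastic at this price.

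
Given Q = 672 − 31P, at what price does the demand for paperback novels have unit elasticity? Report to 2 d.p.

10.84

For linear demand Q = a − bP, ε = −bP/(a − bP). |ε| = 1 when bP = a − bP, i.e. P = a/(2b).
P = 672/(2·31) = 672/62 = 10.8387.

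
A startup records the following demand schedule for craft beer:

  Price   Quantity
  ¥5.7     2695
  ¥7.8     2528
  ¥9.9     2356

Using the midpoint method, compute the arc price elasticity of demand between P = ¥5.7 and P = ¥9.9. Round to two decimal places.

-0.25

At P = 5.7, Q = 2695; at P = 9.9, Q = 2356.
ΔQ = -339, ΔP = 4.2. Midpoints: P̄ = 7.80, Q̄ = 2525.5.
ε = (ΔQ/ΔP)(P̄/Q̄) = (-339/4.2)(7.80/2525.5).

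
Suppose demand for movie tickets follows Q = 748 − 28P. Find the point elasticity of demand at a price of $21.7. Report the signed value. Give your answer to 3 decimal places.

-4.328

At P = 21.7, Q = 140.400.
dQ/dP = −28.
ε = (dQ/dP)(P/Q) = (-28)(21.7/140.400).
|ε| > 1, so demand is elastic at this price.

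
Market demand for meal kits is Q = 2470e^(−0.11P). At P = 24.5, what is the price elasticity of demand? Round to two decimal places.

At P = 24.5, Q = 166.830.
dQ/dP = −0.11·2470e^(−0.11P) = −0.11Q = -18.351.
ε = (dQ/dP)(P/Q) = (-18.351)(24.5/166.830).

-2.70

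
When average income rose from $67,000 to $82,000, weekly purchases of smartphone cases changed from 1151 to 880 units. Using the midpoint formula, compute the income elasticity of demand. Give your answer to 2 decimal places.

ΔQ = -271, ΔI = 15000. Midpoints: Ī = 74,500, Q̄ = 1015.5.
ε_I = (ΔQ/ΔI)(Ī/Q̄) = (-271/15000)(74500/1015.5).

-1.33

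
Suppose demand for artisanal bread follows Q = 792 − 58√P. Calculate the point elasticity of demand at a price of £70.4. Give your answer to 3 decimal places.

At P = 70.4, Q = 305.353.
dQ/dP = −58/(2√P) = -3.456.
ε = (dQ/dP)(P/Q) = (-3.456)(70.4/305.353).

-0.797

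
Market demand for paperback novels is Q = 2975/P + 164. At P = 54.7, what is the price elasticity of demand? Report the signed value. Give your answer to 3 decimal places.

-0.249

At P = 54.7, Q = 218.388.
dQ/dP = −2975/P² = -0.994.
ε = (dQ/dP)(P/Q) = (-0.994)(54.7/218.388).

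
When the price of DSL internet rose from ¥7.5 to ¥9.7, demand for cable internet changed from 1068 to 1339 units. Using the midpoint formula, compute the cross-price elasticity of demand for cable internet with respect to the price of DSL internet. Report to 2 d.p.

ΔQ_x = 1339 − 1068 = 271; ΔP_y = 9.7 − 7.5 = 2.2.
Midpoints: P̄_y = 8.60, Q̄_x = 1203.5.
ε_xy = (ΔQ_x/ΔP_y)(P̄_y/Q̄_x) = (271/2.2)(8.60/1203.5).
ε_xy > 0, so the goods are substitutes.

0.88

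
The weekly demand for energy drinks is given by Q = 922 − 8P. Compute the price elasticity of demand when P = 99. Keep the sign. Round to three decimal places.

At P = 99, Q = 130.
dQ/dP = −8.
ε = (dQ/dP)(P/Q) = (-8)(99/130).
|ε| > 1, so demand is elastic at this price.

-6.092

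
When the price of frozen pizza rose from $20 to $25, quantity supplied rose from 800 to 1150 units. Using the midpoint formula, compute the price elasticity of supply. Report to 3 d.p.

ΔQ = 1150 − 800 = 350; ΔP = 25 − 20 = 5.
Midpoints: P̄ = 22.50, Q̄ = 975.0.
ε_s = (ΔQ/ΔP)(P̄/Q̄) = (350/5)(22.50/975.0).

1.615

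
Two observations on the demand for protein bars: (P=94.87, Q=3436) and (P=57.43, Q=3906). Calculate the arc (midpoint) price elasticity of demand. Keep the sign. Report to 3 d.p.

-0.260

ΔQ = 3906 − 3436 = 470; ΔP = 57.43 − 94.87 = -37.44.
Midpoints: P̄ = 76.15, Q̄ = 3671.0.
ε = (ΔQ/ΔP)(P̄/Q̄) = (470/-37.44)(76.15/3671.0).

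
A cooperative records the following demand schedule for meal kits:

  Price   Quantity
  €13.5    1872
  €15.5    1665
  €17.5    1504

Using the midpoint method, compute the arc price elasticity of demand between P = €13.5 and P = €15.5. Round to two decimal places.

-0.85

At P = 13.5, Q = 1872; at P = 15.5, Q = 1665.
ΔQ = -207, ΔP = 2.0. Midpoints: P̄ = 14.50, Q̄ = 1768.5.
ε = (ΔQ/ΔP)(P̄/Q̄) = (-207/2.0)(14.50/1768.5).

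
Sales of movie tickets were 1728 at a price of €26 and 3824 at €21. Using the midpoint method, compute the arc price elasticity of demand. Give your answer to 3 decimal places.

-3.549

ΔQ = 3824 − 1728 = 2096; ΔP = 21 − 26 = -5.
Midpoints: P̄ = 23.50, Q̄ = 2776.0.
ε = (ΔQ/ΔP)(P̄/Q̄) = (2096/-5)(23.50/2776.0).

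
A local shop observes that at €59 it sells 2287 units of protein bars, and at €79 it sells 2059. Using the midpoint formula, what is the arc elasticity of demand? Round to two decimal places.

-0.36

ΔQ = 2059 − 2287 = -228; ΔP = 79 − 59 = 20.
Midpoints: P̄ = 69.00, Q̄ = 2173.0.
ε = (ΔQ/ΔP)(P̄/Q̄) = (-228/20)(69.00/2173.0).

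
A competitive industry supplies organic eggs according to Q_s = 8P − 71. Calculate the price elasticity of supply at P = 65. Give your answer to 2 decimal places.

At P = 65, Q_s = 449.
dQ_s/dP = 8.
ε_s = (dQ_s/dP)(P/Q_s) = (8)(65/449).

1.16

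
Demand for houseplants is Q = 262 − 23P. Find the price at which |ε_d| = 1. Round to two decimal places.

5.70

For linear demand Q = a − bP, ε = −bP/(a − bP). |ε| = 1 when bP = a − bP, i.e. P = a/(2b).
P = 262/(2·23) = 262/46 = 5.6957.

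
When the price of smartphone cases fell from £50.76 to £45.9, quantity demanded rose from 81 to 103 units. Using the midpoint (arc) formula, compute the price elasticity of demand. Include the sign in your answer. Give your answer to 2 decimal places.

-2.38

ΔQ = 103 − 81 = 22; ΔP = 45.9 − 50.76 = -4.86.
Midpoints: P̄ = 48.33, Q̄ = 92.0.
ε = (ΔQ/ΔP)(P̄/Q̄) = (22/-4.86)(48.33/92.0).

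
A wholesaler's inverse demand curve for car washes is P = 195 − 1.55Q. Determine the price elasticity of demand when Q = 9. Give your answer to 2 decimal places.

At Q = 9, P = 195 − 1.55(9) = 181.05.
dP/dQ = −1.55, so dQ/dP = 1/(−1.55) = -0.645.
ε = (dQ/dP)(P/Q) = (-0.645)(181.05/9).

-12.98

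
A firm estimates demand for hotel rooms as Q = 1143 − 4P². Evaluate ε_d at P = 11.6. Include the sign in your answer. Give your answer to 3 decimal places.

At P = 11.6, Q = 604.760.
dQ/dP = −8P = -92.800.
ε = (dQ/dP)(P/Q) = (-92.800)(11.6/604.760).

-1.780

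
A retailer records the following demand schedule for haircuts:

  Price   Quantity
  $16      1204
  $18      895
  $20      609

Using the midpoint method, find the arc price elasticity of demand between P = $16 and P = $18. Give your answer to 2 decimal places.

-2.50

At P = 16, Q = 1204; at P = 18, Q = 895.
ΔQ = -309, ΔP = 2. Midpoints: P̄ = 17.00, Q̄ = 1049.5.
ε = (ΔQ/ΔP)(P̄/Q̄) = (-309/2)(17.00/1049.5).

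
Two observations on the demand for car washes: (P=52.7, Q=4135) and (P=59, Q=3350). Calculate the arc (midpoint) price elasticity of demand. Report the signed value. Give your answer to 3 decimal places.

ΔQ = 3350 − 4135 = -785; ΔP = 59 − 52.7 = 6.3.
Midpoints: P̄ = 55.85, Q̄ = 3742.5.
ε = (ΔQ/ΔP)(P̄/Q̄) = (-785/6.3)(55.85/3742.5).

-1.859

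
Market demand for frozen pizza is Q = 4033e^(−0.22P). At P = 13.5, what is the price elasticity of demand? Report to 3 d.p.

At P = 13.5, Q = 206.906.
dQ/dP = −0.22·4033e^(−0.22P) = −0.22Q = -45.519.
ε = (dQ/dP)(P/Q) = (-45.519)(13.5/206.906).

-2.970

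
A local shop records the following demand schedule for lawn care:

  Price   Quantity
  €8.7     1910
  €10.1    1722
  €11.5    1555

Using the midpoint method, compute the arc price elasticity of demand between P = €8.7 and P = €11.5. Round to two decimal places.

-0.74

At P = 8.7, Q = 1910; at P = 11.5, Q = 1555.
ΔQ = -355, ΔP = 2.8. Midpoints: P̄ = 10.10, Q̄ = 1732.5.
ε = (ΔQ/ΔP)(P̄/Q̄) = (-355/2.8)(10.10/1732.5).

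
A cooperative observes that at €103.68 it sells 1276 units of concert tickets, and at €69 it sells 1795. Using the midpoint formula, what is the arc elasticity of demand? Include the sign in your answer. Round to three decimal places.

-0.841

ΔQ = 1795 − 1276 = 519; ΔP = 69 − 103.68 = -34.68.
Midpoints: P̄ = 86.34, Q̄ = 1535.5.
ε = (ΔQ/ΔP)(P̄/Q̄) = (519/-34.68)(86.34/1535.5).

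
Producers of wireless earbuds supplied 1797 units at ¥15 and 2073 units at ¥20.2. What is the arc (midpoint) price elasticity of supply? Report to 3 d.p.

0.483

ΔQ = 2073 − 1797 = 276; ΔP = 20.2 − 15 = 5.2.
Midpoints: P̄ = 17.60, Q̄ = 1935.0.
ε_s = (ΔQ/ΔP)(P̄/Q̄) = (276/5.2)(17.60/1935.0).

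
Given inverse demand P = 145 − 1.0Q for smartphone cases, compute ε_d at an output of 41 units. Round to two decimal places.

At Q = 41, P = 145 − 1.0(41) = 104.00.
dP/dQ = −1.0, so dQ/dP = 1/(−1.0) = -1.000.
ε = (dQ/dP)(P/Q) = (-1.000)(104.00/41).

-2.54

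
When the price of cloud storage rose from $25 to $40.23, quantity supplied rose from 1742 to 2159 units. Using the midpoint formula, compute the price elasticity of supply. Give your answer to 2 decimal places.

0.46

ΔQ = 2159 − 1742 = 417; ΔP = 40.23 − 25 = 15.23.
Midpoints: P̄ = 32.61, Q̄ = 1950.5.
ε_s = (ΔQ/ΔP)(P̄/Q̄) = (417/15.23)(32.61/1950.5).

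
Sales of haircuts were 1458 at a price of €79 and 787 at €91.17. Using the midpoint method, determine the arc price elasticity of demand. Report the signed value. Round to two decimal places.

-4.18

ΔQ = 787 − 1458 = -671; ΔP = 91.17 − 79 = 12.17.
Midpoints: P̄ = 85.09, Q̄ = 1122.5.
ε = (ΔQ/ΔP)(P̄/Q̄) = (-671/12.17)(85.09/1122.5).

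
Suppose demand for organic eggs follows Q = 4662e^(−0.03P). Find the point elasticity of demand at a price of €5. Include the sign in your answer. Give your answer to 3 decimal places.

-0.150

At P = 5, Q = 4012.621.
dQ/dP = −0.03·4662e^(−0.03P) = −0.03Q = -120.379.
ε = (dQ/dP)(P/Q) = (-120.379)(5/4012.621).
|ε| < 1, so demand is inelastic at this price.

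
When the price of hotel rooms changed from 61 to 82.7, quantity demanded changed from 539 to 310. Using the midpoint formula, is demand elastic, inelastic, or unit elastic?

Arc ε ≈ -1.786.
|ε| = 1.79 > 1.

elastic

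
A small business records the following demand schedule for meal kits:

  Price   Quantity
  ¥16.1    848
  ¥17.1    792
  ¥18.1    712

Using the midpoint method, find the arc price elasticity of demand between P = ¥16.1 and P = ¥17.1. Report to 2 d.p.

At P = 16.1, Q = 848; at P = 17.1, Q = 792.
ΔQ = -56, ΔP = 1.0. Midpoints: P̄ = 16.60, Q̄ = 820.0.
ε = (ΔQ/ΔP)(P̄/Q̄) = (-56/1.0)(16.60/820.0).

-1.13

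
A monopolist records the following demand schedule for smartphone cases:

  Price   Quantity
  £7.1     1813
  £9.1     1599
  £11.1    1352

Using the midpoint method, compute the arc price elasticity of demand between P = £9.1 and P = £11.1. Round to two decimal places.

-0.85

At P = 9.1, Q = 1599; at P = 11.1, Q = 1352.
ΔQ = -247, ΔP = 2.0. Midpoints: P̄ = 10.10, Q̄ = 1475.5.
ε = (ΔQ/ΔP)(P̄/Q̄) = (-247/2.0)(10.10/1475.5).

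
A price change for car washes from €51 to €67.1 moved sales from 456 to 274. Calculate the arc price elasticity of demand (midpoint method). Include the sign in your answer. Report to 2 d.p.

ΔQ = 274 − 456 = -182; ΔP = 67.1 − 51 = 16.1.
Midpoints: P̄ = 59.05, Q̄ = 365.0.
ε = (ΔQ/ΔP)(P̄/Q̄) = (-182/16.1)(59.05/365.0).

-1.83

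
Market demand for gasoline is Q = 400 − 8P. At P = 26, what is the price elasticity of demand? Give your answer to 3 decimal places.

At P = 26, Q = 192.
dQ/dP = −8.
ε = (dQ/dP)(P/Q) = (-8)(26/192).

-1.083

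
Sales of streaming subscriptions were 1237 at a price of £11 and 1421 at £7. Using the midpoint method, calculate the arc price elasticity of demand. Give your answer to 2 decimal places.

-0.31

ΔQ = 1421 − 1237 = 184; ΔP = 7 − 11 = -4.
Midpoints: P̄ = 9.00, Q̄ = 1329.0.
ε = (ΔQ/ΔP)(P̄/Q̄) = (184/-4)(9.00/1329.0).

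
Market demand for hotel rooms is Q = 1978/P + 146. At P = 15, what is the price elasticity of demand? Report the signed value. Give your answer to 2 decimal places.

-0.47

At P = 15, Q = 277.867.
dQ/dP = −1978/P² = -8.791.
ε = (dQ/dP)(P/Q) = (-8.791)(15/277.867).
|ε| < 1, so demand is inelastic at this price.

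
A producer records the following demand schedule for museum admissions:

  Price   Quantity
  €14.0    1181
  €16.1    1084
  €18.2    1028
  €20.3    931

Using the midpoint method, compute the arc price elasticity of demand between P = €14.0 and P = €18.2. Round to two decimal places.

At P = 14.0, Q = 1181; at P = 18.2, Q = 1028.
ΔQ = -153, ΔP = 4.2. Midpoints: P̄ = 16.10, Q̄ = 1104.5.
ε = (ΔQ/ΔP)(P̄/Q̄) = (-153/4.2)(16.10/1104.5).

-0.53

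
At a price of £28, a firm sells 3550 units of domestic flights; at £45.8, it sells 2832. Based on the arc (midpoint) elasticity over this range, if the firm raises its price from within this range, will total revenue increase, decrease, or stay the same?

increase

Arc ε = (-718/17.8)(36.90/3191.0) ≈ -0.466.
|ε| = 0.47 < 1, so demand is inelastic. A price rise therefore raises total revenue.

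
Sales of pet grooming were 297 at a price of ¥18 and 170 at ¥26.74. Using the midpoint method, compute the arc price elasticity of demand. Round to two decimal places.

ΔQ = 170 − 297 = -127; ΔP = 26.74 − 18 = 8.74.
Midpoints: P̄ = 22.37, Q̄ = 233.5.
ε = (ΔQ/ΔP)(P̄/Q̄) = (-127/8.74)(22.37/233.5).

-1.39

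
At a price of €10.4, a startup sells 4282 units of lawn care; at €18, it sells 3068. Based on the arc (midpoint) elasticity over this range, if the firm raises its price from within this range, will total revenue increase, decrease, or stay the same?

Arc ε = (-1214/7.6)(14.20/3675.0) ≈ -0.617.
|ε| = 0.62 < 1, so demand is inelastic. A price rise therefore raises total revenue.

increase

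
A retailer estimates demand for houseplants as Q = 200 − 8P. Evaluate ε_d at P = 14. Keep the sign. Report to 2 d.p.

-1.27

At P = 14, Q = 88.
dQ/dP = −8.
ε = (dQ/dP)(P/Q) = (-8)(14/88).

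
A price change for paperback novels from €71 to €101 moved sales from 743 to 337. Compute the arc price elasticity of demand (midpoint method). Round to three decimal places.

ΔQ = 337 − 743 = -406; ΔP = 101 − 71 = 30.
Midpoints: P̄ = 86.00, Q̄ = 540.0.
ε = (ΔQ/ΔP)(P̄/Q̄) = (-406/30)(86.00/540.0).

-2.155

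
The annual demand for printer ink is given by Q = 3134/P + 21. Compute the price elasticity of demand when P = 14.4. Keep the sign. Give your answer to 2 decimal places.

At P = 14.4, Q = 238.639.
dQ/dP = −3134/P² = -15.114.
ε = (dQ/dP)(P/Q) = (-15.114)(14.4/238.639).
|ε| < 1, so demand is inelastic at this price.

-0.91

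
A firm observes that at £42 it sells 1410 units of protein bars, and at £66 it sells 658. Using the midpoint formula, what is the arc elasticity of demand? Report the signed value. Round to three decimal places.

ΔQ = 658 − 1410 = -752; ΔP = 66 − 42 = 24.
Midpoints: P̄ = 54.00, Q̄ = 1034.0.
ε = (ΔQ/ΔP)(P̄/Q̄) = (-752/24)(54.00/1034.0).

-1.636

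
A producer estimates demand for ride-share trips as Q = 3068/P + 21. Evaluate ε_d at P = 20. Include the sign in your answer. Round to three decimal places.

-0.880

At P = 20, Q = 174.400.
dQ/dP = −3068/P² = -7.670.
ε = (dQ/dP)(P/Q) = (-7.670)(20/174.400).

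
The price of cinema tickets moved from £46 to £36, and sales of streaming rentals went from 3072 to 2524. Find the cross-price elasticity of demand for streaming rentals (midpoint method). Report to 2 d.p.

0.80

ΔQ_x = 2524 − 3072 = -548; ΔP_y = 36 − 46 = -10.
Midpoints: P̄_y = 41.00, Q̄_x = 2798.0.
ε_xy = (ΔQ_x/ΔP_y)(P̄_y/Q̄_x) = (-548/-10)(41.00/2798.0).
ε_xy > 0, so the goods are substitutes.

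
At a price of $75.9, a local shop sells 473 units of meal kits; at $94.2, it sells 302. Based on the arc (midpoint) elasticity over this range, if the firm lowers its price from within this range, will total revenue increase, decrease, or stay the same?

increase

Arc ε = (-171/18.3)(85.05/387.5) ≈ -2.051.
|ε| = 2.05 > 1, so demand is elastic. A price cut therefore raises total revenue.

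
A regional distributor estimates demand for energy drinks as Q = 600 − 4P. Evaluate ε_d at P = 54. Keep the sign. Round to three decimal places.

At P = 54, Q = 384.
dQ/dP = −4.
ε = (dQ/dP)(P/Q) = (-4)(54/384).

-0.563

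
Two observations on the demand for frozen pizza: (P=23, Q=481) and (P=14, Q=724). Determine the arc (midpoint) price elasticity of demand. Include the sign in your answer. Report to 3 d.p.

-0.829

ΔQ = 724 − 481 = 243; ΔP = 14 − 23 = -9.
Midpoints: P̄ = 18.50, Q̄ = 602.5.
ε = (ΔQ/ΔP)(P̄/Q̄) = (243/-9)(18.50/602.5).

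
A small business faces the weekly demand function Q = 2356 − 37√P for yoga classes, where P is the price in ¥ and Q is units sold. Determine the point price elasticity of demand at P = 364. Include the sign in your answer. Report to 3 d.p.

At P = 364, Q = 1650.085.
dQ/dP = −37/(2√P) = -0.970.
ε = (dQ/dP)(P/Q) = (-0.970)(364/1650.085).

-0.214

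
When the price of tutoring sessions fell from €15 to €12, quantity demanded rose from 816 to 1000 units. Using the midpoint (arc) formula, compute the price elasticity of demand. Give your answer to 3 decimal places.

-0.912

ΔQ = 1000 − 816 = 184; ΔP = 12 − 15 = -3.
Midpoints: P̄ = 13.50, Q̄ = 908.0.
ε = (ΔQ/ΔP)(P̄/Q̄) = (184/-3)(13.50/908.0).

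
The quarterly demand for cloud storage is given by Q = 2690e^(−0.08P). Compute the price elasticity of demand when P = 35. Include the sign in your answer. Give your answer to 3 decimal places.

-2.800

At P = 35, Q = 163.579.
dQ/dP = −0.08·2690e^(−0.08P) = −0.08Q = -13.086.
ε = (dQ/dP)(P/Q) = (-13.086)(35/163.579).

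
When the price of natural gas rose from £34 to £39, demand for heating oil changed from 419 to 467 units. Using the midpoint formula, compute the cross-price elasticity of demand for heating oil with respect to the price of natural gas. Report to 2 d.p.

0.79

ΔQ_x = 467 − 419 = 48; ΔP_y = 39 − 34 = 5.
Midpoints: P̄_y = 36.50, Q̄_x = 443.0.
ε_xy = (ΔQ_x/ΔP_y)(P̄_y/Q̄_x) = (48/5)(36.50/443.0).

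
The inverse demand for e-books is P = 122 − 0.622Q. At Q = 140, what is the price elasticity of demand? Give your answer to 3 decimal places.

-0.401

At Q = 140, P = 122 − 0.622(140) = 34.92.
dP/dQ = −0.622, so dQ/dP = 1/(−0.622) = -1.608.
ε = (dQ/dP)(P/Q) = (-1.608)(34.92/140).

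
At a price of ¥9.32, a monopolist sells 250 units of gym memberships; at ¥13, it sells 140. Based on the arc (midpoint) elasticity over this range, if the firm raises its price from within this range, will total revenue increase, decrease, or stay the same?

decrease

Arc ε = (-110/3.68)(11.16/195.0) ≈ -1.711.
|ε| = 1.71 > 1, so demand is elastic. A price rise therefore reduces total revenue.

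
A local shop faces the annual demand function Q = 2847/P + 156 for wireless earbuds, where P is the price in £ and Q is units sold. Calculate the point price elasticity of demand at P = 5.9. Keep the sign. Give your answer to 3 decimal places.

-0.756

At P = 5.9, Q = 638.542.
dQ/dP = −2847/P² = -81.787.
ε = (dQ/dP)(P/Q) = (-81.787)(5.9/638.542).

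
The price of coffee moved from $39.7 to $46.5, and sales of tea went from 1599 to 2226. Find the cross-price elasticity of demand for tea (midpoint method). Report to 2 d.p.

2.08

ΔQ_x = 2226 − 1599 = 627; ΔP_y = 46.5 − 39.7 = 6.8.
Midpoints: P̄_y = 43.10, Q̄_x = 1912.5.
ε_xy = (ΔQ_x/ΔP_y)(P̄_y/Q̄_x) = (627/6.8)(43.10/1912.5).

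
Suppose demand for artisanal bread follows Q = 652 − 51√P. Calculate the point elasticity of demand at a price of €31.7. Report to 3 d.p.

-0.394

At P = 31.7, Q = 364.856.
dQ/dP = −51/(2√P) = -4.529.
ε = (dQ/dP)(P/Q) = (-4.529)(31.7/364.856).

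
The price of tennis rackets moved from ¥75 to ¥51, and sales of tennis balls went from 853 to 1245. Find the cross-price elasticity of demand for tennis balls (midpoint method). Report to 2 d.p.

ΔQ_x = 1245 − 853 = 392; ΔP_y = 51 − 75 = -24.
Midpoints: P̄_y = 63.00, Q̄_x = 1049.0.
ε_xy = (ΔQ_x/ΔP_y)(P̄_y/Q̄_x) = (392/-24)(63.00/1049.0).
ε_xy < 0, so the goods are complements.

-0.98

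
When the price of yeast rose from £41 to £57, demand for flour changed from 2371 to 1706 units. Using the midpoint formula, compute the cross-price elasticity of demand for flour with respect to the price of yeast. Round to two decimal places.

-1.00

ΔQ_x = 1706 − 2371 = -665; ΔP_y = 57 − 41 = 16.
Midpoints: P̄_y = 49.00, Q̄_x = 2038.5.
ε_xy = (ΔQ_x/ΔP_y)(P̄_y/Q̄_x) = (-665/16)(49.00/2038.5).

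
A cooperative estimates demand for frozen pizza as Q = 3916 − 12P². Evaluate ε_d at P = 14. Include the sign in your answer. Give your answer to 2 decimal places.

At P = 14, Q = 1564.
dQ/dP = −24P = -336.
ε = (dQ/dP)(P/Q) = (-336)(14/1564).

-3.01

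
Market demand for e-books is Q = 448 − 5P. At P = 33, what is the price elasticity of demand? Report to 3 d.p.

At P = 33, Q = 283.
dQ/dP = −5.
ε = (dQ/dP)(P/Q) = (-5)(33/283).
|ε| < 1, so demand is inelastic at this price.

-0.583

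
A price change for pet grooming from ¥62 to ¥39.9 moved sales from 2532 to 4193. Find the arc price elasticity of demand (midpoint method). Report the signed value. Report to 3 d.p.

-1.139

ΔQ = 4193 − 2532 = 1661; ΔP = 39.9 − 62 = -22.1.
Midpoints: P̄ = 50.95, Q̄ = 3362.5.
ε = (ΔQ/ΔP)(P̄/Q̄) = (1661/-22.1)(50.95/3362.5).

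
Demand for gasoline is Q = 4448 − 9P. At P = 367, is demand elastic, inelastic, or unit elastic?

Q = 1145, dQ/dP = -9.
ε = (dQ/dP)(P/Q) ≈ -2.885.
|ε| = 2.88 > 1.

elastic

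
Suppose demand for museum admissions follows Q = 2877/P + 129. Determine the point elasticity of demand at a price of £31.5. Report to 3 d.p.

-0.415

At P = 31.5, Q = 220.333.
dQ/dP = −2877/P² = -2.899.
ε = (dQ/dP)(P/Q) = (-2.899)(31.5/220.333).
|ε| < 1, so demand is inelastic at this price.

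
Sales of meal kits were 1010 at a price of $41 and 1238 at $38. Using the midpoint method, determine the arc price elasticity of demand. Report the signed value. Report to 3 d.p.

-2.671

ΔQ = 1238 − 1010 = 228; ΔP = 38 − 41 = -3.
Midpoints: P̄ = 39.50, Q̄ = 1124.0.
ε = (ΔQ/ΔP)(P̄/Q̄) = (228/-3)(39.50/1124.0).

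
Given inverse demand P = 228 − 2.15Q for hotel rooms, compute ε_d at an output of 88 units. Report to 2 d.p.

-0.21

At Q = 88, P = 228 − 2.15(88) = 38.80.
dP/dQ = −2.15, so dQ/dP = 1/(−2.15) = -0.465.
ε = (dQ/dP)(P/Q) = (-0.465)(38.80/88).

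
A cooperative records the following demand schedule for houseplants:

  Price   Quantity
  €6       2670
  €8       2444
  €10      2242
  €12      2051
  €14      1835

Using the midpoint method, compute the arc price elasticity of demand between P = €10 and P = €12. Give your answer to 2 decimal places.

-0.49

At P = 10, Q = 2242; at P = 12, Q = 2051.
ΔQ = -191, ΔP = 2. Midpoints: P̄ = 11.00, Q̄ = 2146.5.
ε = (ΔQ/ΔP)(P̄/Q̄) = (-191/2)(11.00/2146.5).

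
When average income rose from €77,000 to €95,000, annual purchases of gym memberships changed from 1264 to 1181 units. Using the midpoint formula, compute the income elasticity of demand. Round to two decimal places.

ΔQ = -83, ΔI = 18000. Midpoints: Ī = 86,000, Q̄ = 1222.5.
ε_I = (ΔQ/ΔI)(Ī/Q̄) = (-83/18000)(86000/1222.5).

-0.32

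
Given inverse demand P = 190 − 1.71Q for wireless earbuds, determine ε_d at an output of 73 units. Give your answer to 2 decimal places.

At Q = 73, P = 190 − 1.71(73) = 65.17.
dP/dQ = −1.71, so dQ/dP = 1/(−1.71) = -0.585.
ε = (dQ/dP)(P/Q) = (-0.585)(65.17/73).

-0.52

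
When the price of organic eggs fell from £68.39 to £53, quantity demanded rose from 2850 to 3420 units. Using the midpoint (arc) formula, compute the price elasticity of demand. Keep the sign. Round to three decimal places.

ΔQ = 3420 − 2850 = 570; ΔP = 53 − 68.39 = -15.39.
Midpoints: P̄ = 60.70, Q̄ = 3135.0.
ε = (ΔQ/ΔP)(P̄/Q̄) = (570/-15.39)(60.70/3135.0).

-0.717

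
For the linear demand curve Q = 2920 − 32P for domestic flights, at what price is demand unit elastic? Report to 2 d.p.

45.63

For linear demand Q = a − bP, ε = −bP/(a − bP). |ε| = 1 when bP = a − bP, i.e. P = a/(2b).
P = 2920/(2·32) = 2920/64 = 45.6250.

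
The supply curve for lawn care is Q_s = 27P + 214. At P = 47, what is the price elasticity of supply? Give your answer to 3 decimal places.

0.856

At P = 47, Q_s = 1483.
dQ_s/dP = 27.
ε_s = (dQ_s/dP)(P/Q_s) = (27)(47/1483).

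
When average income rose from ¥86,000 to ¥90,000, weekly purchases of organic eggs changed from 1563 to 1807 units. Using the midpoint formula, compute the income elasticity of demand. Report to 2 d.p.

3.19

ΔQ = 244, ΔI = 4000. Midpoints: Ī = 88,000, Q̄ = 1685.0.
ε_I = (ΔQ/ΔI)(Ī/Q̄) = (244/4000)(88000/1685.0).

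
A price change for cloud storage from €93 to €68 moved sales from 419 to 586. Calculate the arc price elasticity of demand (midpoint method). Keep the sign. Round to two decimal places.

ΔQ = 586 − 419 = 167; ΔP = 68 − 93 = -25.
Midpoints: P̄ = 80.50, Q̄ = 502.5.
ε = (ΔQ/ΔP)(P̄/Q̄) = (167/-25)(80.50/502.5).

-1.07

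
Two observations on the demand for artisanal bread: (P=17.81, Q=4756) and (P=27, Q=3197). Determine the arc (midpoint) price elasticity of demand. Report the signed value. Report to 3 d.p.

-0.956

ΔQ = 3197 − 4756 = -1559; ΔP = 27 − 17.81 = 9.19.
Midpoints: P̄ = 22.41, Q̄ = 3976.5.
ε = (ΔQ/ΔP)(P̄/Q̄) = (-1559/9.19)(22.41/3976.5).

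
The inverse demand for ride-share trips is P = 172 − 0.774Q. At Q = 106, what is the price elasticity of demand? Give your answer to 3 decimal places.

At Q = 106, P = 172 − 0.774(106) = 89.96.
dP/dQ = −0.774, so dQ/dP = 1/(−0.774) = -1.292.
ε = (dQ/dP)(P/Q) = (-1.292)(89.96/106).

-1.096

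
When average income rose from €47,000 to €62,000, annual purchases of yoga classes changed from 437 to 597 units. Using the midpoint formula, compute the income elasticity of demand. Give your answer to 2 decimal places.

1.12

ΔQ = 160, ΔI = 15000. Midpoints: Ī = 54,500, Q̄ = 517.0.
ε_I = (ΔQ/ΔI)(Ī/Q̄) = (160/15000)(54500/517.0).
ε_I > 0, so the good is normal.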